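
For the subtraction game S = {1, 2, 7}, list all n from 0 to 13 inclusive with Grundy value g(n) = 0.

Grundy values for subtraction set {1, 2, 7}:
k:     0  1  2  3  4  5  6  7  8  9 10 11 12 13
g(k):  0  1  2  0  1  2  0  1  2  0  1  2  0  1
The P-positions (g = 0) in 0..13 are 0, 3, 6, 9, 12.

0, 3, 6, 9, 12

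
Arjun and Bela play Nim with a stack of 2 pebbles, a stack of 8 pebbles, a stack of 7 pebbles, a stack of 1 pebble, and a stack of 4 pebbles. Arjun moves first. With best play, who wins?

Compute the nim-sum pairwise:
2 ^ 8 = 10
10 ^ 7 = 13
13 ^ 1 = 12
12 ^ 4 = 8
The nim-sum is 8 ≠ 0, so this is an N-position: the player to move can win; Arjun has a winning move.

Arjun wins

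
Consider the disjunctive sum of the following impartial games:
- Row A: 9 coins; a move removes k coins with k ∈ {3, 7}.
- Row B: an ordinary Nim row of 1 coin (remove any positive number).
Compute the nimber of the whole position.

Build the Grundy sequence for row A with g(k) = mex{g(k−s) : s ∈ {3, 7}, s ≤ k}:
g(0) = mex{} = 0
g(1) = mex{} = 0
g(2) = mex{} = 0
g(3) = mex{0} = 1
g(4) = mex{0} = 1
g(5) = mex{0} = 1
g(6) = mex{1} = 0
g(7) = mex{0,1} = 2
g(8) = mex{0,1} = 2
g(9) = mex{0} = 1
So g(9) = 1.
Row B is a plain Nim row of size 1, so its Grundy value is 1.
The value of a disjunctive sum is the nim-sum of the parts.
Combined value = 1 XOR 1 = 0.

0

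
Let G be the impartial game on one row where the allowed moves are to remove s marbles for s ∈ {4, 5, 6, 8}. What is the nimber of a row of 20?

Compute g(0), g(1), … for moves {4, 5, 6, 8}:
k:     0  1  2  3  4  5  6  7  8  9 10 11 12 13 14 15 16 17 18 19 20
g(k):  0  0  0  0  1  1  1  1  2  2  2  2  0  0  0  0  1  1  1  1  2
So g(20) = 2.

2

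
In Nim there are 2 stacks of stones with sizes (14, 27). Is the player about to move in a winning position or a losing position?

Winning position

Compute the nim-sum pairwise:
14 XOR 27 = 21
The nim-sum is 21 ≠ 0, so this is an N-position: the player to move can win.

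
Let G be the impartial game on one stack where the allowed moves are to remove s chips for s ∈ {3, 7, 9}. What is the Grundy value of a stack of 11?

Build the Grundy sequence with g(k) = mex{g(k−s) : s ∈ {3, 7, 9}, s ≤ k}:
g(0) = mex{} = 0
g(1) = mex{} = 0
g(2) = mex{} = 0
g(3) = mex{0} = 1
g(4) = mex{0} = 1
g(5) = mex{0} = 1
g(6) = mex{1} = 0
g(7) = mex{0,1} = 2
g(8) = mex{0,1} = 2
g(9) = mex{0} = 1
g(10) = mex{0,1,2} = 3
g(11) = mex{0,1,2} = 3
So g(11) = 3.

3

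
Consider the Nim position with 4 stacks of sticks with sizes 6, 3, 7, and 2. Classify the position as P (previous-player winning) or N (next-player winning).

P-position

In binary:
  110  (6)
  011  (3)
  111  (7)
  010  (2)
  ---
  000  (0)
The nim-sum is 0, so this is a P-position: the player to move is in a losing position under optimal play.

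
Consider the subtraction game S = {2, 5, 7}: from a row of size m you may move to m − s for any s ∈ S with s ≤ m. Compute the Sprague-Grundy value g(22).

Grundy values for subtraction set {2, 5, 7}:
k:     0  1  2  3  4  5  6  7  8  9 10 11 12 13 14 15 16 17 18 19 20 21 22
g(k):  0  0  1  1  0  2  1  3  2  2  0  3  1  0  0  1  1  2  2  3  3  2  0
So g(22) = 0.

0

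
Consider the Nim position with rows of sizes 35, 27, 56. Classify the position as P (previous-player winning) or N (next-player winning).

P-position

Compute the nim-sum pairwise:
35 ^ 27 = 56
56 ^ 56 = 0
The nim-sum is 0, so this is a P-position: the player to move is in a losing position under optimal play.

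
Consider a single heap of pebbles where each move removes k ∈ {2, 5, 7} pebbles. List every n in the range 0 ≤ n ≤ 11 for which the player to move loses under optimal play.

0, 1, 4, 10

Grundy values for subtraction set {2, 5, 7}:
k:     0  1  2  3  4  5  6  7  8  9 10 11
g(k):  0  0  1  1  0  2  1  3  2  2  0  3
The P-positions (g = 0) in 0..11 are 0, 1, 4, 10.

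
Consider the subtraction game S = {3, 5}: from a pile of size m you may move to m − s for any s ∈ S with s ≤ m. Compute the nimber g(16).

0

Grundy values for subtraction set {3, 5}:
k:     0  1  2  3  4  5  6  7  8  9 10 11 12 13 14 15 16
g(k):  0  0  0  1  1  1  2  2  0  0  0  1  1  1  2  2  0
So g(16) = 0.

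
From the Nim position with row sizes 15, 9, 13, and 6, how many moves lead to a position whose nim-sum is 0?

In binary:
  1111  (15)
  1001  (9)
  1101  (13)
  0110  (6)
  ----
  1101  (13)
The overall nim-sum is X = 13. A row of size p has a winning move iff p XOR X < p (reduce it to p XOR X).
  15: 15 XOR 13 = 2 < 15 — winning move (to 2).
  9: 9 XOR 13 = 4 < 9 — winning move (to 4).
  13: 13 XOR 13 = 0 < 13 — winning move (to 0).
  6: 6 XOR 13 = 11 ≥ 6 — no move.
That gives 3 winning moves.

3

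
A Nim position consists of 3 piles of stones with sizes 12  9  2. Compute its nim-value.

7

In binary:
  1100  (12)
  1001  (9)
  0010  (2)
  ----
  0111  (7)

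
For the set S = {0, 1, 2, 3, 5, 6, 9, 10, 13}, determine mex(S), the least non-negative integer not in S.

4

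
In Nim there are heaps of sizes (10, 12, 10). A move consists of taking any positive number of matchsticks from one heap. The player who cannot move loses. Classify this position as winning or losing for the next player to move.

Winning position

Compute the nim-sum pairwise:
10 XOR 12 = 6
6 XOR 10 = 12
The nim-sum is 12 ≠ 0, so this is an N-position: the player to move can win.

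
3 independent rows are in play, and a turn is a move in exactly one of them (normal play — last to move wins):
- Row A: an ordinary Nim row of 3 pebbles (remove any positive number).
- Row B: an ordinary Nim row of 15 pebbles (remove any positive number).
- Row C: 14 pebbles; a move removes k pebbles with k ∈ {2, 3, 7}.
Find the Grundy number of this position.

14

Row A is a plain Nim row of size 3, so its Grundy value is 3.
Row B is a plain Nim row of size 15, so its Grundy value is 15.
For row C, compute g(0), g(1), … with moves {2, 3, 7}:
k:     0  1  2  3  4  5  6  7  8  9 10 11 12 13 14
g(k):  0  0  1  1  2  0  0  1  1  2  0  0  1  1  2
So g(14) = 2.
By the Sprague-Grundy theorem, the Grundy value of a sum of independent games is the XOR of the component values.
Combined value = 3 XOR 15 XOR 2 = 14.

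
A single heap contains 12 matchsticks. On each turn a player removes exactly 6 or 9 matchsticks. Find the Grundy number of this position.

Compute g(0), g(1), … for moves {6, 9}:
g(0) = mex{} = 0
g(1) = mex{} = 0
g(2) = mex{} = 0
g(3) = mex{} = 0
g(4) = mex{} = 0
g(5) = mex{} = 0
g(6) = mex{0} = 1
g(7) = mex{0} = 1
g(8) = mex{0} = 1
g(9) = mex{0} = 1
g(10) = mex{0} = 1
g(11) = mex{0} = 1
g(12) = mex{0,1} = 2
So g(12) = 2.

2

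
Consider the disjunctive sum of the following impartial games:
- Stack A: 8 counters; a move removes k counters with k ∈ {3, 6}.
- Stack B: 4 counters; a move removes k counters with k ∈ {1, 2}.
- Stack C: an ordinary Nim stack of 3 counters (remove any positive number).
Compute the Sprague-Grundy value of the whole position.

0

Build the Grundy sequence for stack A with g(k) = mex{g(k−s) : s ∈ {3, 6}, s ≤ k}:
g(0) = mex{} = 0
g(1) = mex{} = 0
g(2) = mex{} = 0
g(3) = mex{0} = 1
g(4) = mex{0} = 1
g(5) = mex{0} = 1
g(6) = mex{0,1} = 2
g(7) = mex{0,1} = 2
g(8) = mex{0,1} = 2
So g(8) = 2.
Grundy values for stack B (subtraction set {1, 2}):
g(0) = mex{} = 0
g(1) = mex{0} = 1
g(2) = mex{0,1} = 2
g(3) = mex{1,2} = 0
g(4) = mex{0,2} = 1
So g(4) = 1.
Stack C is a plain Nim stack of size 3, so its Grundy value is 3.
The value of a disjunctive sum is the nim-sum of the parts.
Combined value = 2 XOR 1 XOR 3 = 0.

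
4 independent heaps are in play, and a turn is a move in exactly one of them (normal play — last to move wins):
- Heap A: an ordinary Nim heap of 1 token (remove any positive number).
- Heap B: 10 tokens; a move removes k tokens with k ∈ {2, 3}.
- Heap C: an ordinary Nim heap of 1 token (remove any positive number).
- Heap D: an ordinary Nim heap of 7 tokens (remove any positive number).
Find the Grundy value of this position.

7

Heap A is a plain Nim heap of size 1, so its Grundy value is 1.
Build the Grundy sequence for heap B with g(k) = mex{g(k−s) : s ∈ {2, 3}, s ≤ k}:
g(0) = mex{} = 0
g(1) = mex{} = 0
g(2) = mex{0} = 1
g(3) = mex{0} = 1
g(4) = mex{0,1} = 2
g(5) = mex{1} = 0
g(6) = mex{1,2} = 0
g(7) = mex{0,2} = 1
g(8) = mex{0} = 1
g(9) = mex{0,1} = 2
g(10) = mex{1} = 0
So g(10) = 0.
Heap C is a plain Nim heap of size 1, so its Grundy value is 1.
Heap D is a plain Nim heap of size 7, so its Grundy value is 7.
By the Sprague-Grundy theorem, the Grundy value of a sum of independent games is the XOR of the component values.
Combined value = 1 ⊕ 0 ⊕ 1 ⊕ 7 = 7.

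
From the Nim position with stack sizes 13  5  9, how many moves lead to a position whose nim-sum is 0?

Compute the nim-sum pairwise:
13 XOR 5 = 8
8 XOR 9 = 1
The overall nim-sum is X = 1. A stack of size p has a winning move iff p XOR X < p (reduce it to p XOR X).
  13: 13 XOR 1 = 12 < 13 — winning move (to 12).
  5: 5 XOR 1 = 4 < 5 — winning move (to 4).
  9: 9 XOR 1 = 8 < 9 — winning move (to 8).
That gives 3 winning moves.

3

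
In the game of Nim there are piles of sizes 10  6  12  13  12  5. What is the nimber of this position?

Compute the nim-sum pairwise:
10 ⊕ 6 = 12
12 ⊕ 12 = 0
0 ⊕ 13 = 13
13 ⊕ 12 = 1
1 ⊕ 5 = 4

4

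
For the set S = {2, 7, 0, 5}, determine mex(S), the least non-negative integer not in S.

0 is in the set but 1 is not, so the mex is 1.

1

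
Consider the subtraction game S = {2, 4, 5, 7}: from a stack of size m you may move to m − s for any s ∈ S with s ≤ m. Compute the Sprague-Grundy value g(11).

1

Grundy values for subtraction set {2, 4, 5, 7}:
k:     0  1  2  3  4  5  6  7  8  9 10 11
g(k):  0  0  1  1  2  2  3  3  4  0  0  1
So g(11) = 1.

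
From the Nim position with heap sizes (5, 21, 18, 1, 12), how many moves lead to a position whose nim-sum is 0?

1

Nim-sum: 5 XOR 21 XOR 18 XOR 1 XOR 12 = 15.
The overall nim-sum is X = 15. A heap of size p has a winning move iff p XOR X < p (reduce it to p XOR X).
  5: 5 XOR 15 = 10 ≥ 5 — no move.
  21: 21 XOR 15 = 26 ≥ 21 — no move.
  18: 18 XOR 15 = 29 ≥ 18 — no move.
  1: 1 XOR 15 = 14 ≥ 1 — no move.
  12: 12 XOR 15 = 3 < 12 — winning move (to 3).
That gives 1 winning move.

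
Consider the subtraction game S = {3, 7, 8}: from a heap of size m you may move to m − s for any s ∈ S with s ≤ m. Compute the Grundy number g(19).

Build the Grundy sequence with g(k) = mex{g(k−s) : s ∈ {3, 7, 8}, s ≤ k}:
k:     0  1  2  3  4  5  6  7  8  9 10 11 12 13 14 15 16 17 18 19
g(k):  0  0  0  1  1  1  0  2  2  1  3  0  0  2  1  1  0  0  2  1
So g(19) = 1.

1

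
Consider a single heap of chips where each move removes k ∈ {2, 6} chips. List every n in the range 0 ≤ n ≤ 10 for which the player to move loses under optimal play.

0, 1, 4, 5, 8, 9

Compute g(0), g(1), … for moves {2, 6}:
g(0) = mex{} = 0
g(1) = mex{} = 0
g(2) = mex{0} = 1
g(3) = mex{0} = 1
g(4) = mex{1} = 0
g(5) = mex{1} = 0
g(6) = mex{0} = 1
g(7) = mex{0} = 1
g(8) = mex{1} = 0
g(9) = mex{1} = 0
g(10) = mex{0} = 1
The P-positions (g = 0) in 0..10 are 0, 1, 4, 5, 8, 9.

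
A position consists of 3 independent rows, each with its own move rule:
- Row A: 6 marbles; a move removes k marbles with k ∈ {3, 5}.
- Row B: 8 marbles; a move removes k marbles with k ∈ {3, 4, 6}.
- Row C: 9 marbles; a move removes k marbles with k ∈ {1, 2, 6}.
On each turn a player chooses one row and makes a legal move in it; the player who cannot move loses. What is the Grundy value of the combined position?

Grundy values for row A (subtraction set {3, 5}):
g(0) = mex{} = 0
g(1) = mex{} = 0
g(2) = mex{} = 0
g(3) = mex{0} = 1
g(4) = mex{0} = 1
g(5) = mex{0} = 1
g(6) = mex{0,1} = 2
So g(6) = 2.
Grundy values for row B (subtraction set {3, 4, 6}):
g(0) = mex{} = 0
g(1) = mex{} = 0
g(2) = mex{} = 0
g(3) = mex{0} = 1
g(4) = mex{0} = 1
g(5) = mex{0} = 1
g(6) = mex{0,1} = 2
g(7) = mex{0,1} = 2
g(8) = mex{0,1} = 2
So g(8) = 2.
Build the Grundy sequence for row C with g(k) = mex{g(k−s) : s ∈ {1, 2, 6}, s ≤ k}:
g(0) = mex{} = 0
g(1) = mex{0} = 1
g(2) = mex{0,1} = 2
g(3) = mex{1,2} = 0
g(4) = mex{0,2} = 1
g(5) = mex{0,1} = 2
g(6) = mex{0,1,2} = 3
g(7) = mex{1,2,3} = 0
g(8) = mex{0,2,3} = 1
g(9) = mex{0,1} = 2
So g(9) = 2.
By the Sprague-Grundy theorem, the Grundy value of a sum of independent games is the XOR of the component values.
Combined value = 2 XOR 2 XOR 2 = 2.

2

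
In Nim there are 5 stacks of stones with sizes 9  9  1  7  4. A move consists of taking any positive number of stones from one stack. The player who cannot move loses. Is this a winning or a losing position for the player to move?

Compute the nim-sum pairwise:
9 ⊕ 9 = 0
0 ⊕ 1 = 1
1 ⊕ 7 = 6
6 ⊕ 4 = 2
The nim-sum is 2 ≠ 0, so this is an N-position: the player to move can win.

Winning position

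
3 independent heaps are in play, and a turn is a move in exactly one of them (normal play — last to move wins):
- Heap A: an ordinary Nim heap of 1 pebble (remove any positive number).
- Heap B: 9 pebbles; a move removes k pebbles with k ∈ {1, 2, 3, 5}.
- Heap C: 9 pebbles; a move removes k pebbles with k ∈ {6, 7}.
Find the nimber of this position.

Heap A is a plain Nim heap of size 1, so its Grundy value is 1.
Grundy values for heap B (subtraction set {1, 2, 3, 5}):
k:     0  1  2  3  4  5  6  7  8  9
g(k):  0  1  2  3  0  1  2  3  0  1
So g(9) = 1.
Build the Grundy sequence for heap C with g(k) = mex{g(k−s) : s ∈ {6, 7}, s ≤ k}:
k:     0  1  2  3  4  5  6  7  8  9
g(k):  0  0  0  0  0  0  1  1  1  1
So g(9) = 1.
The value of a disjunctive sum is the nim-sum of the parts.
Combined value = 1 XOR 1 XOR 1 = 1.

1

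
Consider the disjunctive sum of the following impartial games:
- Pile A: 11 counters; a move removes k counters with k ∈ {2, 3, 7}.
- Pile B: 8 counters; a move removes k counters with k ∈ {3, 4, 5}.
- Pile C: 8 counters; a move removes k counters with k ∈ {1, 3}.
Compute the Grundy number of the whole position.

0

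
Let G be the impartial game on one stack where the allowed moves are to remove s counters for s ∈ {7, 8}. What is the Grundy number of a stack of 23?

1

Compute g(0), g(1), … for moves {7, 8}:
k:     0  1  2  3  4  5  6  7  8  9 10 11 12 13 14 15 16 17 18 19 20 21 22 23
g(k):  0  0  0  0  0  0  0  1  1  1  1  1  1  1  2  0  0  0  0  0  0  0  1  1
So g(23) = 1.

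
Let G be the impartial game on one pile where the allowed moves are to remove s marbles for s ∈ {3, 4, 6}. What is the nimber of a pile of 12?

1

Compute g(0), g(1), … for moves {3, 4, 6}:
k:     0  1  2  3  4  5  6  7  8  9 10 11 12
g(k):  0  0  0  1  1  1  2  2  2  0  0  0  1
So g(12) = 1.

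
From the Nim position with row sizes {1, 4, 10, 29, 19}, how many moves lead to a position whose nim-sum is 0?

In binary:
  00001  (1)
  00100  (4)
  01010  (10)
  11101  (29)
  10011  (19)
  -----
  00001  (1)
The overall nim-sum is X = 1. A row of size p has a winning move iff p XOR X < p (reduce it to p XOR X).
  1: 1 XOR 1 = 0 < 1 — winning move (to 0).
  4: 4 XOR 1 = 5 ≥ 4 — no move.
  10: 10 XOR 1 = 11 ≥ 10 — no move.
  29: 29 XOR 1 = 28 < 29 — winning move (to 28).
  19: 19 XOR 1 = 18 < 19 — winning move (to 18).
That gives 3 winning moves.

3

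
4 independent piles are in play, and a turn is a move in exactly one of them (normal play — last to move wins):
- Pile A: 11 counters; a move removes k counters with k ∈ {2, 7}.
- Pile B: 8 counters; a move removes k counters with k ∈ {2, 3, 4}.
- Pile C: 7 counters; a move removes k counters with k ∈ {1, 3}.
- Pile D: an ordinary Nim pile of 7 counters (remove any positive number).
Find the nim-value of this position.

6

Grundy values for pile A (subtraction set {2, 7}):
k:     0  1  2  3  4  5  6  7  8  9 10 11
g(k):  0  0  1  1  0  0  1  1  2  0  0  1
So g(11) = 1.
Build the Grundy sequence for pile B with g(k) = mex{g(k−s) : s ∈ {2, 3, 4}, s ≤ k}:
g(0) = mex{} = 0
g(1) = mex{} = 0
g(2) = mex{0} = 1
g(3) = mex{0} = 1
g(4) = mex{0,1} = 2
g(5) = mex{0,1} = 2
g(6) = mex{1,2} = 0
g(7) = mex{1,2} = 0
g(8) = mex{0,2} = 1
So g(8) = 1.
Build the Grundy sequence for pile C with g(k) = mex{g(k−s) : s ∈ {1, 3}, s ≤ k}:
g(0) = mex{} = 0
g(1) = mex{0} = 1
g(2) = mex{1} = 0
g(3) = mex{0} = 1
g(4) = mex{1} = 0
g(5) = mex{0} = 1
g(6) = mex{1} = 0
g(7) = mex{0} = 1
So g(7) = 1.
Pile D is a plain Nim pile of size 7, so its Grundy value is 7.
By the Sprague-Grundy theorem, the Grundy value of a sum of independent games is the XOR of the component values.
Combined value = 1 XOR 1 XOR 1 XOR 7 = 6.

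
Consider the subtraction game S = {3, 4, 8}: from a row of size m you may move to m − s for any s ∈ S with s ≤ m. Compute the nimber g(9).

Compute g(0), g(1), … for moves {3, 4, 8}:
g(0) = mex{} = 0
g(1) = mex{} = 0
g(2) = mex{} = 0
g(3) = mex{0} = 1
g(4) = mex{0} = 1
g(5) = mex{0} = 1
g(6) = mex{0,1} = 2
g(7) = mex{1} = 0
g(8) = mex{0,1} = 2
g(9) = mex{0,1,2} = 3
So g(9) = 3.

3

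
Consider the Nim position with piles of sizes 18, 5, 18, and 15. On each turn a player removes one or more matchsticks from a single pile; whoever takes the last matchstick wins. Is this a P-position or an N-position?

Compute the nim-sum pairwise:
18 ^ 5 = 23
23 ^ 18 = 5
5 ^ 15 = 10
The nim-sum is 10 ≠ 0, so this is an N-position: the player to move can win.

N-position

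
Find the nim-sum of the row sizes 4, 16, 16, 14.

10

Bitwise XOR of the heap sizes:
  00100  (4)
  10000  (16)
  10000  (16)
  01110  (14)
  -----
  01010  (10)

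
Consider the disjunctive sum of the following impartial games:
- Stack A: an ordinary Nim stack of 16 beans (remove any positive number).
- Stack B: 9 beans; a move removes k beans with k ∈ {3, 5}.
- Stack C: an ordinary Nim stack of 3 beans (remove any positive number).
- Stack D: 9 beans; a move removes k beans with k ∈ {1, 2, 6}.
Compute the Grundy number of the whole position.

Stack A is a plain Nim stack of size 16, so its Grundy value is 16.
For stack B, compute g(0), g(1), … with moves {3, 5}:
g(0) = mex{} = 0
g(1) = mex{} = 0
g(2) = mex{} = 0
g(3) = mex{0} = 1
g(4) = mex{0} = 1
g(5) = mex{0} = 1
g(6) = mex{0,1} = 2
g(7) = mex{0,1} = 2
g(8) = mex{1} = 0
g(9) = mex{1,2} = 0
So g(9) = 0.
Stack C is a plain Nim stack of size 3, so its Grundy value is 3.
Grundy values for stack D (subtraction set {1, 2, 6}):
g(0) = mex{} = 0
g(1) = mex{0} = 1
g(2) = mex{0,1} = 2
g(3) = mex{1,2} = 0
g(4) = mex{0,2} = 1
g(5) = mex{0,1} = 2
g(6) = mex{0,1,2} = 3
g(7) = mex{1,2,3} = 0
g(8) = mex{0,2,3} = 1
g(9) = mex{0,1} = 2
So g(9) = 2.
By the Sprague-Grundy theorem, the Grundy value of a sum of independent games is the XOR of the component values.
Combined value = 16 ⊕ 0 ⊕ 3 ⊕ 2 = 17.

17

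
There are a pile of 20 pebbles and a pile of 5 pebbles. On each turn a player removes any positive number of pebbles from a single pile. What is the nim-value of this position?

Compute the nim-sum pairwise:
20 ⊕ 5 = 17

17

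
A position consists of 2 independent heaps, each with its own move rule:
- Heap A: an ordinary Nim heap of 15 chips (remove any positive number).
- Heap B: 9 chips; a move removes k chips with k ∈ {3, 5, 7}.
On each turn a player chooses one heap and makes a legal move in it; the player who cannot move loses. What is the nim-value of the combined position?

Heap A is a plain Nim heap of size 15, so its Grundy value is 15.
Grundy values for heap B (subtraction set {3, 5, 7}):
g(0) = mex{} = 0
g(1) = mex{} = 0
g(2) = mex{} = 0
g(3) = mex{0} = 1
g(4) = mex{0} = 1
g(5) = mex{0} = 1
g(6) = mex{0,1} = 2
g(7) = mex{0,1} = 2
g(8) = mex{0,1} = 2
g(9) = mex{0,1,2} = 3
So g(9) = 3.
The value of a disjunctive sum is the nim-sum of the parts.
Combined value = 15 XOR 3 = 12.

12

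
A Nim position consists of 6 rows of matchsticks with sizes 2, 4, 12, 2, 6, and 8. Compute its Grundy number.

6

Compute the nim-sum pairwise:
2 XOR 4 = 6
6 XOR 12 = 10
10 XOR 2 = 8
8 XOR 6 = 14
14 XOR 8 = 6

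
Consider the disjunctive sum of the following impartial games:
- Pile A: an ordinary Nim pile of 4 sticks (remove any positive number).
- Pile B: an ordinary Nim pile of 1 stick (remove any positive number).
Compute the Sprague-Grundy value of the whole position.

Pile A is a plain Nim pile of size 4, so its Grundy value is 4.
Pile B is a plain Nim pile of size 1, so its Grundy value is 1.
By the Sprague-Grundy theorem, the Grundy value of a sum of independent games is the XOR of the component values.
Combined value = 4 XOR 1 = 5.

5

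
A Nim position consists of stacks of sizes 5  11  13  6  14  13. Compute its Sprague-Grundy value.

6

Bitwise XOR of the heap sizes:
  0101  (5)
  1011  (11)
  1101  (13)
  0110  (6)
  1110  (14)
  1101  (13)
  ----
  0110  (6)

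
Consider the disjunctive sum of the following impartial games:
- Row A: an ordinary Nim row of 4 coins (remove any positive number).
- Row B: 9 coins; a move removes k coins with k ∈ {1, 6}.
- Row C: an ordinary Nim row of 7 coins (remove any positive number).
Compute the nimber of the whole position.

Row A is a plain Nim row of size 4, so its Grundy value is 4.
Grundy values for row B (subtraction set {1, 6}):
k:     0  1  2  3  4  5  6  7  8  9
g(k):  0  1  0  1  0  1  2  0  1  0
So g(9) = 0.
Row C is a plain Nim row of size 7, so its Grundy value is 7.
The value of a disjunctive sum is the nim-sum of the parts.
Combined value = 4 XOR 0 XOR 7 = 3.

3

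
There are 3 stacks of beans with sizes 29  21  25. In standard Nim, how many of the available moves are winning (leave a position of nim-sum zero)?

3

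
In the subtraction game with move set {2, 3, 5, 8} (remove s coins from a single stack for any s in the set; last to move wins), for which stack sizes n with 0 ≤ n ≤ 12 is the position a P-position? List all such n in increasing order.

0, 1, 7, 11

Compute g(0), g(1), … for moves {2, 3, 5, 8}:
k:     0  1  2  3  4  5  6  7  8  9 10 11 12
g(k):  0  0  1  1  2  2  3  0  4  1  3  0  4
The P-positions (g = 0) in 0..12 are 0, 1, 7, 11.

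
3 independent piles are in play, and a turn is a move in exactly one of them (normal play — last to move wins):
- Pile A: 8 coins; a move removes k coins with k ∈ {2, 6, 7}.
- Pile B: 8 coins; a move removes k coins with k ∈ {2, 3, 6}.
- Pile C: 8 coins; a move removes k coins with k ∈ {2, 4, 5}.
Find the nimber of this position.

Grundy values for pile A (subtraction set {2, 6, 7}):
g(0) = mex{} = 0
g(1) = mex{} = 0
g(2) = mex{0} = 1
g(3) = mex{0} = 1
g(4) = mex{1} = 0
g(5) = mex{1} = 0
g(6) = mex{0} = 1
g(7) = mex{0} = 1
g(8) = mex{0,1} = 2
So g(8) = 2.
Grundy values for pile B (subtraction set {2, 3, 6}):
k:     0  1  2  3  4  5  6  7  8
g(k):  0  0  1  1  2  0  3  1  2
So g(8) = 2.
Grundy values for pile C (subtraction set {2, 4, 5}):
g(0) = mex{} = 0
g(1) = mex{} = 0
g(2) = mex{0} = 1
g(3) = mex{0} = 1
g(4) = mex{0,1} = 2
g(5) = mex{0,1} = 2
g(6) = mex{0,1,2} = 3
g(7) = mex{1,2} = 0
g(8) = mex{1,2,3} = 0
So g(8) = 0.
The value of a disjunctive sum is the nim-sum of the parts.
Combined value = 2 XOR 2 XOR 0 = 0.

0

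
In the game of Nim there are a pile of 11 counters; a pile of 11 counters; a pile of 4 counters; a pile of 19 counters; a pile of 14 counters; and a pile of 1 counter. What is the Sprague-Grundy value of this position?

24

Nim-sum: 11 ⊕ 11 ⊕ 4 ⊕ 19 ⊕ 14 ⊕ 1 = 24.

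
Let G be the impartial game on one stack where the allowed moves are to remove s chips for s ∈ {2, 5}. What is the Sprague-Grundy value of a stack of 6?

1

Build the Grundy sequence with g(k) = mex{g(k−s) : s ∈ {2, 5}, s ≤ k}:
k:     0  1  2  3  4  5  6
g(k):  0  0  1  1  0  2  1
So g(6) = 1.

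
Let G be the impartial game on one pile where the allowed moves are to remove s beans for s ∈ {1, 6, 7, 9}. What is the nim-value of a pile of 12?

0

Compute g(0), g(1), … for moves {1, 6, 7, 9}:
g(0) = mex{} = 0
g(1) = mex{0} = 1
g(2) = mex{1} = 0
g(3) = mex{0} = 1
g(4) = mex{1} = 0
g(5) = mex{0} = 1
g(6) = mex{0,1} = 2
g(7) = mex{0,1,2} = 3
g(8) = mex{0,1,3} = 2
g(9) = mex{0,1,2} = 3
g(10) = mex{0,1,3} = 2
g(11) = mex{0,1,2} = 3
g(12) = mex{1,2,3} = 0
So g(12) = 0.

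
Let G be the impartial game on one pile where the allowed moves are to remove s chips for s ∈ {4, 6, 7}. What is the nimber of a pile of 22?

Grundy values for subtraction set {4, 6, 7}:
k:     0  1  2  3  4  5  6  7  8  9 10 11 12 13 14 15 16 17 18 19 20 21 22
g(k):  0  0  0  0  1  1  1  1  2  2  2  0  0  0  0  1  1  1  1  2  2  2  0
So g(22) = 0.

0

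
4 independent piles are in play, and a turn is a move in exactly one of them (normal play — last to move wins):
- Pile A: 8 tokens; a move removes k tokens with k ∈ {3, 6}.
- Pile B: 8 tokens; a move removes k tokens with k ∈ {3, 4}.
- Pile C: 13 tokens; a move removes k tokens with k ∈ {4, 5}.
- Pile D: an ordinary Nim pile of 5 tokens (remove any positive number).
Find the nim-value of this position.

For pile A, compute g(0), g(1), … with moves {3, 6}:
k:     0  1  2  3  4  5  6  7  8
g(k):  0  0  0  1  1  1  2  2  2
So g(8) = 2.
For pile B, compute g(0), g(1), … with moves {3, 4}:
g(0) = mex{} = 0
g(1) = mex{} = 0
g(2) = mex{} = 0
g(3) = mex{0} = 1
g(4) = mex{0} = 1
g(5) = mex{0} = 1
g(6) = mex{0,1} = 2
g(7) = mex{1} = 0
g(8) = mex{1} = 0
So g(8) = 0.
Build the Grundy sequence for pile C with g(k) = mex{g(k−s) : s ∈ {4, 5}, s ≤ k}:
g(0) = mex{} = 0
g(1) = mex{} = 0
g(2) = mex{} = 0
g(3) = mex{} = 0
g(4) = mex{0} = 1
g(5) = mex{0} = 1
g(6) = mex{0} = 1
g(7) = mex{0} = 1
g(8) = mex{0,1} = 2
g(9) = mex{1} = 0
g(10) = mex{1} = 0
g(11) = mex{1} = 0
g(12) = mex{1,2} = 0
g(13) = mex{0,2} = 1
So g(13) = 1.
Pile D is a plain Nim pile of size 5, so its Grundy value is 5.
The value of a disjunctive sum is the nim-sum of the parts.
Combined value = 2 XOR 0 XOR 1 XOR 5 = 6.

6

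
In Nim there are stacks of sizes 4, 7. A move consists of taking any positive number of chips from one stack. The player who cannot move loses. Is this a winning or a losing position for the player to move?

Winning position

Compute the nim-sum pairwise:
4 ^ 7 = 3
The nim-sum is 3 ≠ 0, so this is an N-position: the player to move can win.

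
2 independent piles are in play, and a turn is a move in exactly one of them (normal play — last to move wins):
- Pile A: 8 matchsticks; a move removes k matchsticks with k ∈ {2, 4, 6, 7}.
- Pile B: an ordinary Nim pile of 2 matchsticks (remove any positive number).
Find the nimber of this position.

6

Build the Grundy sequence for pile A with g(k) = mex{g(k−s) : s ∈ {2, 4, 6, 7}, s ≤ k}:
k:     0  1  2  3  4  5  6  7  8
g(k):  0  0  1  1  2  2  3  3  4
So g(8) = 4.
Pile B is a plain Nim pile of size 2, so its Grundy value is 2.
The value of a disjunctive sum is the nim-sum of the parts.
Combined value = 4 ⊕ 2 = 6.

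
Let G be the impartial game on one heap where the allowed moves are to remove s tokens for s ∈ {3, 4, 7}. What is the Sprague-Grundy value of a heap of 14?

1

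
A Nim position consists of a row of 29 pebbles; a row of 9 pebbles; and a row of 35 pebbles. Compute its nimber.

Write each in binary and XOR column by column:
  011101  (29)
  001001  (9)
  100011  (35)
  ------
  110111  (55)

55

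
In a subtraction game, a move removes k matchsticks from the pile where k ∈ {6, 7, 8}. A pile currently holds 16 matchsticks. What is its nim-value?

Build the Grundy sequence with g(k) = mex{g(k−s) : s ∈ {6, 7, 8}, s ≤ k}:
k:     0  1  2  3  4  5  6  7  8  9 10 11 12 13 14 15 16
g(k):  0  0  0  0  0  0  1  1  1  1  1  1  2  2  0  0  0
So g(16) = 0.

0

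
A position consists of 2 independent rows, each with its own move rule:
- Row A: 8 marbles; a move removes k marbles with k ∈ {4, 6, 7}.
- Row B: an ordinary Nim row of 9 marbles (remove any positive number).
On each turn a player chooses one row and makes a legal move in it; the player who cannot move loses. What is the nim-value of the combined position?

11

Grundy values for row A (subtraction set {4, 6, 7}):
k:     0  1  2  3  4  5  6  7  8
g(k):  0  0  0  0  1  1  1  1  2
So g(8) = 2.
Row B is a plain Nim row of size 9, so its Grundy value is 9.
By the Sprague-Grundy theorem, the Grundy value of a sum of independent games is the XOR of the component values.
Combined value = 2 ⊕ 9 = 11.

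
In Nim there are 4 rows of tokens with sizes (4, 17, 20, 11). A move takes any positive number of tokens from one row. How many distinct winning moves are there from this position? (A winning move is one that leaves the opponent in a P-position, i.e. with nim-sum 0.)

1

Nim-sum: 4 XOR 17 XOR 20 XOR 11 = 10.
The overall nim-sum is X = 10. A row of size p has a winning move iff p XOR X < p (reduce it to p XOR X).
  4: 4 XOR 10 = 14 ≥ 4 — no move.
  17: 17 XOR 10 = 27 ≥ 17 — no move.
  20: 20 XOR 10 = 30 ≥ 20 — no move.
  11: 11 XOR 10 = 1 < 11 — winning move (to 1).
That gives 1 winning move.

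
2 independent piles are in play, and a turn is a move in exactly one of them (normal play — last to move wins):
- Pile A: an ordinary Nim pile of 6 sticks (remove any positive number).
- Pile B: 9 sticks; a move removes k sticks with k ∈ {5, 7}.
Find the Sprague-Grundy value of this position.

Pile A is a plain Nim pile of size 6, so its Grundy value is 6.
For pile B, compute g(0), g(1), … with moves {5, 7}:
g(0) = mex{} = 0
g(1) = mex{} = 0
g(2) = mex{} = 0
g(3) = mex{} = 0
g(4) = mex{} = 0
g(5) = mex{0} = 1
g(6) = mex{0} = 1
g(7) = mex{0} = 1
g(8) = mex{0} = 1
g(9) = mex{0} = 1
So g(9) = 1.
By the Sprague-Grundy theorem, the Grundy value of a sum of independent games is the XOR of the component values.
Combined value = 6 ⊕ 1 = 7.

7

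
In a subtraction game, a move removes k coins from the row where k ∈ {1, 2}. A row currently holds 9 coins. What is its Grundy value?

Grundy values for subtraction set {1, 2}:
k:     0  1  2  3  4  5  6  7  8  9
g(k):  0  1  2  0  1  2  0  1  2  0
So g(9) = 0.

0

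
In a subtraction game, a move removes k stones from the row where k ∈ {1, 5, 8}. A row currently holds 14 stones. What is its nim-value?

1

Build the Grundy sequence with g(k) = mex{g(k−s) : s ∈ {1, 5, 8}, s ≤ k}:
k:     0  1  2  3  4  5  6  7  8  9 10 11 12 13 14
g(k):  0  1  0  1  0  1  0  1  2  3  2  3  2  0  1
So g(14) = 1.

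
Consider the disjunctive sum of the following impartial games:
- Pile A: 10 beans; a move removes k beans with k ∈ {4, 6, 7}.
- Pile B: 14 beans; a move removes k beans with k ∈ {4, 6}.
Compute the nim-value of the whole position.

3

Grundy values for pile A (subtraction set {4, 6, 7}):
g(0) = mex{} = 0
g(1) = mex{} = 0
g(2) = mex{} = 0
g(3) = mex{} = 0
g(4) = mex{0} = 1
g(5) = mex{0} = 1
g(6) = mex{0} = 1
g(7) = mex{0} = 1
g(8) = mex{0,1} = 2
g(9) = mex{0,1} = 2
g(10) = mex{0,1} = 2
So g(10) = 2.
Build the Grundy sequence for pile B with g(k) = mex{g(k−s) : s ∈ {4, 6}, s ≤ k}:
g(0) = mex{} = 0
g(1) = mex{} = 0
g(2) = mex{} = 0
g(3) = mex{} = 0
g(4) = mex{0} = 1
g(5) = mex{0} = 1
g(6) = mex{0} = 1
g(7) = mex{0} = 1
g(8) = mex{0,1} = 2
g(9) = mex{0,1} = 2
g(10) = mex{1} = 0
g(11) = mex{1} = 0
g(12) = mex{1,2} = 0
g(13) = mex{1,2} = 0
g(14) = mex{0,2} = 1
So g(14) = 1.
The value of a disjunctive sum is the nim-sum of the parts.
Combined value = 2 ⊕ 1 = 3.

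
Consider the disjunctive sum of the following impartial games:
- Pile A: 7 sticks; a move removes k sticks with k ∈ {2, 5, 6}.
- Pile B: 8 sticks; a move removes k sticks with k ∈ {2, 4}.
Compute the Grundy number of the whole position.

2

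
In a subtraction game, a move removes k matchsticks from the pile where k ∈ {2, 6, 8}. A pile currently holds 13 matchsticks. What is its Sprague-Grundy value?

2

Compute g(0), g(1), … for moves {2, 6, 8}:
k:     0  1  2  3  4  5  6  7  8  9 10 11 12 13
g(k):  0  0  1  1  0  0  1  1  2  2  3  3  2  2
So g(13) = 2.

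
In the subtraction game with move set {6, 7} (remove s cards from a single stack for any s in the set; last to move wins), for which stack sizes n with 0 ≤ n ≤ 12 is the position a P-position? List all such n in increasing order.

Grundy values for subtraction set {6, 7}:
k:     0  1  2  3  4  5  6  7  8  9 10 11 12
g(k):  0  0  0  0  0  0  1  1  1  1  1  1  2
The P-positions (g = 0) in 0..12 are 0, 1, 2, 3, 4, 5.

0, 1, 2, 3, 4, 5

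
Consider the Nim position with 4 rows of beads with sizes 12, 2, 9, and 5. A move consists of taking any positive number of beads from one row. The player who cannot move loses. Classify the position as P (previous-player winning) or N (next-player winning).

N-position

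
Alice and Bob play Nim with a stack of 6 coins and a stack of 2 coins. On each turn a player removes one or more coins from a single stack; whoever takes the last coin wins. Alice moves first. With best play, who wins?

Alice wins

Nim-sum: 6 ⊕ 2 = 4.
The nim-sum is 4 ≠ 0, so this is an N-position: the player to move can win; Alice has a winning move.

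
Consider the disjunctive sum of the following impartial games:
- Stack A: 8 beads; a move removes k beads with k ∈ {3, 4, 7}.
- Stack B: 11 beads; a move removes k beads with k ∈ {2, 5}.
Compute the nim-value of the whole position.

2

Build the Grundy sequence for stack A with g(k) = mex{g(k−s) : s ∈ {3, 4, 7}, s ≤ k}:
k:     0  1  2  3  4  5  6  7  8
g(k):  0  0  0  1  1  1  2  2  2
So g(8) = 2.
Grundy values for stack B (subtraction set {2, 5}):
k:     0  1  2  3  4  5  6  7  8  9 10 11
g(k):  0  0  1  1  0  2  1  0  0  1  1  0
So g(11) = 0.
By the Sprague-Grundy theorem, the Grundy value of a sum of independent games is the XOR of the component values.
Combined value = 2 XOR 0 = 2.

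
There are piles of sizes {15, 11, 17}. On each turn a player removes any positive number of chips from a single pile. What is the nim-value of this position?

21

Nim-sum: 15 XOR 11 XOR 17 = 21.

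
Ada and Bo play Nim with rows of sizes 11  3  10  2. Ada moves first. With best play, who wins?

Write each in binary and XOR column by column:
  1011  (11)
  0011  (3)
  1010  (10)
  0010  (2)
  ----
  0000  (0)
The nim-sum is 0, so this is a P-position: the player to move is in a losing position under optimal play; Ada is about to move from it and so loses — Bo wins.

Bo wins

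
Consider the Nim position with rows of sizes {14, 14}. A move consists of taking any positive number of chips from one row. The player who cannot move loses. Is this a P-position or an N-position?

P-position

Nim-sum: 14 XOR 14 = 0.
The nim-sum is 0, so this is a P-position: the player to move is in a losing position under optimal play.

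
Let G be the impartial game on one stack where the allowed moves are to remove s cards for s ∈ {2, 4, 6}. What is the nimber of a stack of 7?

3

Compute g(0), g(1), … for moves {2, 4, 6}:
g(0) = mex{} = 0
g(1) = mex{} = 0
g(2) = mex{0} = 1
g(3) = mex{0} = 1
g(4) = mex{0,1} = 2
g(5) = mex{0,1} = 2
g(6) = mex{0,1,2} = 3
g(7) = mex{0,1,2} = 3
So g(7) = 3.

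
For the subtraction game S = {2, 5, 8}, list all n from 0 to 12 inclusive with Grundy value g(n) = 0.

0, 1, 4, 7, 10, 11

Build the Grundy sequence with g(k) = mex{g(k−s) : s ∈ {2, 5, 8}, s ≤ k}:
k:     0  1  2  3  4  5  6  7  8  9 10 11 12
g(k):  0  0  1  1  0  2  1  0  2  1  0  0  1
The P-positions (g = 0) in 0..12 are 0, 1, 4, 7, 10, 11.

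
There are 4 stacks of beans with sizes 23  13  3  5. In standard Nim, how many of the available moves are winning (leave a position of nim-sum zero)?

1

Nim-sum: 23 ⊕ 13 ⊕ 3 ⊕ 5 = 28.
The overall nim-sum is X = 28. A stack of size p has a winning move iff p XOR X < p (reduce it to p XOR X).
  23: 23 XOR 28 = 11 < 23 — winning move (to 11).
  13: 13 XOR 28 = 17 ≥ 13 — no move.
  3: 3 XOR 28 = 31 ≥ 3 — no move.
  5: 5 XOR 28 = 25 ≥ 5 — no move.
That gives 1 winning move.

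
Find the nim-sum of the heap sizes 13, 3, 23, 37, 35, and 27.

Write each in binary and XOR column by column:
  001101  (13)
  000011  (3)
  010111  (23)
  100101  (37)
  100011  (35)
  011011  (27)
  ------
  000100  (4)

4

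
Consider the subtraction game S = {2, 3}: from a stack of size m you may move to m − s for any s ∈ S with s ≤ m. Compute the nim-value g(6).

Compute g(0), g(1), … for moves {2, 3}:
k:     0  1  2  3  4  5  6
g(k):  0  0  1  1  2  0  0
So g(6) = 0.

0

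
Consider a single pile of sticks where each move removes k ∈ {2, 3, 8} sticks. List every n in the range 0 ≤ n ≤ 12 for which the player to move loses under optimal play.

0, 1, 5, 6, 10, 11

Build the Grundy sequence with g(k) = mex{g(k−s) : s ∈ {2, 3, 8}, s ≤ k}:
k:     0  1  2  3  4  5  6  7  8  9 10 11 12
g(k):  0  0  1  1  2  0  0  1  1  2  0  0  1
The P-positions (g = 0) in 0..12 are 0, 1, 5, 6, 10, 11.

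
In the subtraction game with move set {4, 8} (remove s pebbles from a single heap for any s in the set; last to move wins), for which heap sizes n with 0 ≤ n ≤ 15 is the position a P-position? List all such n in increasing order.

0, 1, 2, 3, 12, 13, 14, 15

Build the Grundy sequence with g(k) = mex{g(k−s) : s ∈ {4, 8}, s ≤ k}:
k:     0  1  2  3  4  5  6  7  8  9 10 11 12 13 14 15
g(k):  0  0  0  0  1  1  1  1  2  2  2  2  0  0  0  0
The P-positions (g = 0) in 0..15 are 0, 1, 2, 3, 12, 13, 14, 15.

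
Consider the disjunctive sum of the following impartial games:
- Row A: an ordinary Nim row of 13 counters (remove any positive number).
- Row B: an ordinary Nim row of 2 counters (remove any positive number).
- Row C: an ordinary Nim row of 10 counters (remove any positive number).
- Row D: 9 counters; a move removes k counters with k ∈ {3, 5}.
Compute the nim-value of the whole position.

5

Row A is a plain Nim row of size 13, so its Grundy value is 13.
Row B is a plain Nim row of size 2, so its Grundy value is 2.
Row C is a plain Nim row of size 10, so its Grundy value is 10.
Build the Grundy sequence for row D with g(k) = mex{g(k−s) : s ∈ {3, 5}, s ≤ k}:
g(0) = mex{} = 0
g(1) = mex{} = 0
g(2) = mex{} = 0
g(3) = mex{0} = 1
g(4) = mex{0} = 1
g(5) = mex{0} = 1
g(6) = mex{0,1} = 2
g(7) = mex{0,1} = 2
g(8) = mex{1} = 0
g(9) = mex{1,2} = 0
So g(9) = 0.
By the Sprague-Grundy theorem, the Grundy value of a sum of independent games is the XOR of the component values.
Combined value = 13 ⊕ 2 ⊕ 10 ⊕ 0 = 5.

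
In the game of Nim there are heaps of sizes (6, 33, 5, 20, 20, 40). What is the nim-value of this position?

10

Nim-sum: 6 XOR 33 XOR 5 XOR 20 XOR 20 XOR 40 = 10.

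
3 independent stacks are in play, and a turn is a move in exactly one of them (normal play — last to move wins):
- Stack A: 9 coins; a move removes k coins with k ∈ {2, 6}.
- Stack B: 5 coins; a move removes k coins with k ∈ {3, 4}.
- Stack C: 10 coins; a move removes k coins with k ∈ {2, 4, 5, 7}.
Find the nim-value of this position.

1

Grundy values for stack A (subtraction set {2, 6}):
k:     0  1  2  3  4  5  6  7  8  9
g(k):  0  0  1  1  0  0  1  1  0  0
So g(9) = 0.
For stack B, compute g(0), g(1), … with moves {3, 4}:
k:     0  1  2  3  4  5
g(k):  0  0  0  1  1  1
So g(5) = 1.
Build the Grundy sequence for stack C with g(k) = mex{g(k−s) : s ∈ {2, 4, 5, 7}, s ≤ k}:
k:     0  1  2  3  4  5  6  7  8  9 10
g(k):  0  0  1  1  2  2  3  3  4  0  0
So g(10) = 0.
The value of a disjunctive sum is the nim-sum of the parts.
Combined value = 0 ⊕ 1 ⊕ 0 = 1.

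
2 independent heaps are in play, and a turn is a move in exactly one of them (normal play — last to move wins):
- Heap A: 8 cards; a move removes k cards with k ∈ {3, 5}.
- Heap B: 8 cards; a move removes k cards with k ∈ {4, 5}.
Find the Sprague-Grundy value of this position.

2

Build the Grundy sequence for heap A with g(k) = mex{g(k−s) : s ∈ {3, 5}, s ≤ k}:
k:     0  1  2  3  4  5  6  7  8
g(k):  0  0  0  1  1  1  2  2  0
So g(8) = 0.
Grundy values for heap B (subtraction set {4, 5}):
k:     0  1  2  3  4  5  6  7  8
g(k):  0  0  0  0  1  1  1  1  2
So g(8) = 2.
By the Sprague-Grundy theorem, the Grundy value of a sum of independent games is the XOR of the component values.
Combined value = 0 ⊕ 2 = 2.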